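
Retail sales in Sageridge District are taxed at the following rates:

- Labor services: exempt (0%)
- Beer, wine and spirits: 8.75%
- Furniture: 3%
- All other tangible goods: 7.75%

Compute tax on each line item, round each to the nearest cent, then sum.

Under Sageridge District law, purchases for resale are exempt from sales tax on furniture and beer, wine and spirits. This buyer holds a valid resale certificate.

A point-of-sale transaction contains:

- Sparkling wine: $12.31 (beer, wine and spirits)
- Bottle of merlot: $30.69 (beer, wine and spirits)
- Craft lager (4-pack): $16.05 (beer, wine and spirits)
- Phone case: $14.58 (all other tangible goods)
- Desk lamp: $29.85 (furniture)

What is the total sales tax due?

Sparkling wine $12.31: beer, wine and spirits, buyer-exempt → 0% → $0.00
Bottle of merlot $30.69: beer, wine and spirits, buyer-exempt → 0% → $0.00
Craft lager (4-pack) $16.05: beer, wine and spirits, buyer-exempt → 0% → $0.00
Phone case $14.58: all other tangible goods → 7.75% → $1.13
Desk lamp $29.85: furniture, buyer-exempt → 0% → $0.00
Total tax = $1.13

$1.13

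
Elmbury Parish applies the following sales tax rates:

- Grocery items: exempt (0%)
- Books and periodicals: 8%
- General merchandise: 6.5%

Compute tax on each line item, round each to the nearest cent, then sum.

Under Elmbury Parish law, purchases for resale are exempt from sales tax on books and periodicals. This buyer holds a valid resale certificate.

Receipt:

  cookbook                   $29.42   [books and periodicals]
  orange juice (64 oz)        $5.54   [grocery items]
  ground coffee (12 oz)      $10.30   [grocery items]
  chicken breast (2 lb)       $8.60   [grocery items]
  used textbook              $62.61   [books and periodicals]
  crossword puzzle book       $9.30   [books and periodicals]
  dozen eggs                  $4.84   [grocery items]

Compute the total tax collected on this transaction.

Cookbook $29.42: books and periodicals, buyer-exempt → 0% → $0.00
Orange juice (64 oz) $5.54: grocery items → 0% → $0.00
Ground coffee (12 oz) $10.30: grocery items → 0% → $0.00
Chicken breast (2 lb) $8.60: grocery items → 0% → $0.00
Used textbook $62.61: books and periodicals, buyer-exempt → 0% → $0.00
Crossword puzzle book $9.30: books and periodicals, buyer-exempt → 0% → $0.00
Dozen eggs $4.84: grocery items → 0% → $0.00
Total tax = $0.00

$0.00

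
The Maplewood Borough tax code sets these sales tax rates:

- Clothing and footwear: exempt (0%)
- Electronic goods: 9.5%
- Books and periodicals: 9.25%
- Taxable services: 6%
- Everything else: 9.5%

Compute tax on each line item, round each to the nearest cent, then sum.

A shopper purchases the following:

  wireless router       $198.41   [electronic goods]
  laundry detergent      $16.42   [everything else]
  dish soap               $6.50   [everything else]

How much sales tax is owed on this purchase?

$21.03

Wireless router $198.41: electronic goods → 9.5% → $18.85
Laundry detergent $16.42: everything else → 9.5% → $1.56
Dish soap $6.50: everything else → 9.5% → $0.62
Total tax = $18.85 + $1.56 + $0.62 = $21.03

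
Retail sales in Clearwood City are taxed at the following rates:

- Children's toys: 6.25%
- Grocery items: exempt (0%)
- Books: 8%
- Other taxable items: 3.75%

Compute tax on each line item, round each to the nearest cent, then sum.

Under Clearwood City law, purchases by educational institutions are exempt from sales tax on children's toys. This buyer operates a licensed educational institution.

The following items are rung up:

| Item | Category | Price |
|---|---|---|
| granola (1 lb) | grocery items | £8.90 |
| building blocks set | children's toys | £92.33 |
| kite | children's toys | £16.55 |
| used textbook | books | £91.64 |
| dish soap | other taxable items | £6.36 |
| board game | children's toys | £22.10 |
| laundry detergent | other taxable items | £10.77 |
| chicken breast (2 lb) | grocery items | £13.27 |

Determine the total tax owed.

Granola (1 lb) £8.90: grocery items → 0% → £0.00
Building blocks set £92.33: children's toys, buyer-exempt → 0% → £0.00
Kite £16.55: children's toys, buyer-exempt → 0% → £0.00
Used textbook £91.64: books → 8% → £7.33
Dish soap £6.36: other taxable items → 3.75% → £0.24
Board game £22.10: children's toys, buyer-exempt → 0% → £0.00
Laundry detergent £10.77: other taxable items → 3.75% → £0.40
Chicken breast (2 lb) £13.27: grocery items → 0% → £0.00
Total tax = £7.33 + £0.24 + £0.40 = £7.97

£7.97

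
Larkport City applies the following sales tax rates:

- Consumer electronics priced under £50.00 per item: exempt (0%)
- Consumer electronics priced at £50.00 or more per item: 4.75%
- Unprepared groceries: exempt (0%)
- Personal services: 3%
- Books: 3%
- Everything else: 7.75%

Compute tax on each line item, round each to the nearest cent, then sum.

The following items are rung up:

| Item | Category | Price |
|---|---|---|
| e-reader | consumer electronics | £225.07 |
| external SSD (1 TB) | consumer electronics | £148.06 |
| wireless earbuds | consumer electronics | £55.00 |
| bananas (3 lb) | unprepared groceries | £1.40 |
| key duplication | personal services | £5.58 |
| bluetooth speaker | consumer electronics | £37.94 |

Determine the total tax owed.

£20.50

E-reader £225.07: consumer electronics, £50.00 or more → 4.75% → £10.69
External SSD (1 TB) £148.06: consumer electronics, £50.00 or more → 4.75% → £7.03
Wireless earbuds £55.00: consumer electronics, £50.00 or more → 4.75% → £2.61
Bananas (3 lb) £1.40: unprepared groceries → 0% → £0.00
Key duplication £5.58: personal services → 3% → £0.17
Bluetooth speaker £37.94: consumer electronics, under £50.00 → 0% → £0.00
Total tax = £10.69 + £7.03 + £2.61 + £0.17 = £20.50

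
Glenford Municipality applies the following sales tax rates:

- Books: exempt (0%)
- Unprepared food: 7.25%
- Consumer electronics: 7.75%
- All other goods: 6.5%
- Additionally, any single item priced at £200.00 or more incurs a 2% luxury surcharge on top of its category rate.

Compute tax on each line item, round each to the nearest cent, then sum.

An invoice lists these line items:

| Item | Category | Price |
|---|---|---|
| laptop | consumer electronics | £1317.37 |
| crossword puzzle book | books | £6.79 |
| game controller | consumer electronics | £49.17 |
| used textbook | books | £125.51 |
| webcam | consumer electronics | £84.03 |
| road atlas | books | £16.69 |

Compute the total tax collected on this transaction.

£138.76

Laptop £1317.37: consumer electronics → 7.75% + 2% surcharge = 9.75% → £128.44
Crossword puzzle book £6.79: books → 0% → £0.00
Game controller £49.17: consumer electronics → 7.75% → £3.81
Used textbook £125.51: books → 0% → £0.00
Webcam £84.03: consumer electronics → 7.75% → £6.51
Road atlas £16.69: books → 0% → £0.00
Total tax = £128.44 + £3.81 + £6.51 = £138.76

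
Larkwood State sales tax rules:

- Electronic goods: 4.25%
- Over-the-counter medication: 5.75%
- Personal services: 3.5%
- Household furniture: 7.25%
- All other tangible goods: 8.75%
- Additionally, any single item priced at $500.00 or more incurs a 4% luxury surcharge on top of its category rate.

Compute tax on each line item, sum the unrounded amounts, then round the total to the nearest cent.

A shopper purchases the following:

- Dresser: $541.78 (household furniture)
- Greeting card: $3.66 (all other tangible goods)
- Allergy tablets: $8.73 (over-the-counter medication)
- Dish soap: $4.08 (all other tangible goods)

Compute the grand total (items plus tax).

$620.38

Dresser $541.78: household furniture → 7.25% + 4% surcharge = 11.25% → $60.95025
Greeting card $3.66: all other tangible goods → 8.75% → $0.32025
Allergy tablets $8.73: over-the-counter medication → 5.75% → $0.501975
Dish soap $4.08: all other tangible goods → 8.75% → $0.357
Subtotal = $558.25; unrounded tax = $62.129475 → $62.13; total due = $620.38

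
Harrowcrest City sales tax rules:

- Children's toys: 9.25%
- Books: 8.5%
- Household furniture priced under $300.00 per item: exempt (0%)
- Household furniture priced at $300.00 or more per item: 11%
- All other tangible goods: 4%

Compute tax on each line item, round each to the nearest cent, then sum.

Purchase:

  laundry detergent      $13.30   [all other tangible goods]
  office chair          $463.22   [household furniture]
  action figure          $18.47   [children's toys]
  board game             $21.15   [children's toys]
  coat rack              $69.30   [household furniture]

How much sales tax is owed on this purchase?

$55.15

Laundry detergent $13.30: all other tangible goods → 4% → $0.53
Office chair $463.22: household furniture, $300.00 or more → 11% → $50.95
Action figure $18.47: children's toys → 9.25% → $1.71
Board game $21.15: children's toys → 9.25% → $1.96
Coat rack $69.30: household furniture, under $300.00 → 0% → $0.00
Total tax = $0.53 + $50.95 + $1.71 + $1.96 = $55.15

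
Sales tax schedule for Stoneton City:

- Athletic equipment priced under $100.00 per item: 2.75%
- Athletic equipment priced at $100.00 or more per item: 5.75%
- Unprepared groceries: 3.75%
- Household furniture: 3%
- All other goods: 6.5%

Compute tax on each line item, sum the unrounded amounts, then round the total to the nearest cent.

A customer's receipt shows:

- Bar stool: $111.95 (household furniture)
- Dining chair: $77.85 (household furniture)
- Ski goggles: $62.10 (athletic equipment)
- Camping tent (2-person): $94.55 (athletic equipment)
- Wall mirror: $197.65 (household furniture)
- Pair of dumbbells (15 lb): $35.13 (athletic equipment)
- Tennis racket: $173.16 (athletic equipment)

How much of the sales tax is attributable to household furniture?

$11.62

Bar stool $111.95: household furniture → 3% → $3.3585
Dining chair $77.85: household furniture → 3% → $2.3355
Wall mirror $197.65: household furniture → 3% → $5.9295
Tax on household furniture: unrounded sum = $11.6235 → $11.62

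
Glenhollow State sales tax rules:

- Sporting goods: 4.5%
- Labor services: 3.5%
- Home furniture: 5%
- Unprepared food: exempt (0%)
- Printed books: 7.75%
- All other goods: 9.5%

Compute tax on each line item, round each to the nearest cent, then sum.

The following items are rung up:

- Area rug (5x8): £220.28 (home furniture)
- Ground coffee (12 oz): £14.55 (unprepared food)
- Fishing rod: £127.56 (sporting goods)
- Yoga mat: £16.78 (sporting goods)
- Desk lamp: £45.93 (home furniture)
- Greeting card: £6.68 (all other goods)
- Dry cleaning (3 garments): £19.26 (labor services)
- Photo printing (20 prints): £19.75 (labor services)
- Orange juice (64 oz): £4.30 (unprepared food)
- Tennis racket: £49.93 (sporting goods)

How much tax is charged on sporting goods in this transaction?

£8.75

Fishing rod £127.56: sporting goods → 4.5% → £5.74
Yoga mat £16.78: sporting goods → 4.5% → £0.76
Tennis racket £49.93: sporting goods → 4.5% → £2.25
Tax on sporting goods = £5.74 + £0.76 + £2.25 = £8.75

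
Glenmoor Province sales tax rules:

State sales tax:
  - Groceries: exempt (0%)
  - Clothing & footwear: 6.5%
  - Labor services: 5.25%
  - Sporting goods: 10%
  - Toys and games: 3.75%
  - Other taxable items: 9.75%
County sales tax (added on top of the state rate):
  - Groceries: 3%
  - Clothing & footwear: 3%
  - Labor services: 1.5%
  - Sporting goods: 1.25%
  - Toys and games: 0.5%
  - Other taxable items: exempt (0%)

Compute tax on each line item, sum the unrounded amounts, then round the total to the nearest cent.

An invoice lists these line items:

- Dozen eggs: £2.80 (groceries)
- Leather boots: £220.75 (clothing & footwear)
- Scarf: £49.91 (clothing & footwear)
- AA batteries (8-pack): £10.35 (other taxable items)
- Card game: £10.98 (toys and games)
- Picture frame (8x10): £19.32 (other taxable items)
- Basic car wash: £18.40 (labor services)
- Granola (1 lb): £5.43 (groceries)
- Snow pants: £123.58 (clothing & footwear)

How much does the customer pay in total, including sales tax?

£503.82

Dozen eggs £2.80: groceries → 0% + 3% county = 3% → £0.084
Leather boots £220.75: clothing & footwear → 6.5% + 3% county = 9.5% → £20.97125
Scarf £49.91: clothing & footwear → 6.5% + 3% county = 9.5% → £4.74145
AA batteries (8-pack) £10.35: other taxable items → 9.75% + 0% county = 9.75% → £1.009125
Card game £10.98: toys and games → 3.75% + 0.5% county = 4.25% → £0.46665
Picture frame (8x10) £19.32: other taxable items → 9.75% + 0% county = 9.75% → £1.8837
Basic car wash £18.40: labor services → 5.25% + 1.5% county = 6.75% → £1.242
Granola (1 lb) £5.43: groceries → 0% + 3% county = 3% → £0.1629
Snow pants £123.58: clothing & footwear → 6.5% + 3% county = 9.5% → £11.7401
Subtotal = £461.52; unrounded tax = £42.301175 → £42.30; total due = £503.82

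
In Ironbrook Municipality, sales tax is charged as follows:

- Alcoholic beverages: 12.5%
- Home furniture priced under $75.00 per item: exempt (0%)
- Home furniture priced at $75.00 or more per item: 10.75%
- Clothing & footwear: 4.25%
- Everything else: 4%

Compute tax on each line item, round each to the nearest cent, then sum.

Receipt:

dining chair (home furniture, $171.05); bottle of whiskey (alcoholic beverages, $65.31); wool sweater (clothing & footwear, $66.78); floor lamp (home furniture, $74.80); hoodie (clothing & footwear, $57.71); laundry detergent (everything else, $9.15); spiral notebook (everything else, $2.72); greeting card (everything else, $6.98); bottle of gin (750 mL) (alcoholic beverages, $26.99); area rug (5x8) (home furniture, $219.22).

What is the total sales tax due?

Dining chair $171.05: home furniture, $75.00 or more → 10.75% → $18.39
Bottle of whiskey $65.31: alcoholic beverages → 12.5% → $8.16
Wool sweater $66.78: clothing & footwear → 4.25% → $2.84
Floor lamp $74.80: home furniture, under $75.00 → 0% → $0.00
Hoodie $57.71: clothing & footwear → 4.25% → $2.45
Laundry detergent $9.15: everything else → 4% → $0.37
Spiral notebook $2.72: everything else → 4% → $0.11
Greeting card $6.98: everything else → 4% → $0.28
Bottle of gin (750 mL) $26.99: alcoholic beverages → 12.5% → $3.37
Area rug (5x8) $219.22: home furniture, $75.00 or more → 10.75% → $23.57
Total tax = $18.39 + $8.16 + $2.84 + $2.45 + $0.37 + $0.11 + $0.28 + $3.37 + $23.57 = $59.54

$59.54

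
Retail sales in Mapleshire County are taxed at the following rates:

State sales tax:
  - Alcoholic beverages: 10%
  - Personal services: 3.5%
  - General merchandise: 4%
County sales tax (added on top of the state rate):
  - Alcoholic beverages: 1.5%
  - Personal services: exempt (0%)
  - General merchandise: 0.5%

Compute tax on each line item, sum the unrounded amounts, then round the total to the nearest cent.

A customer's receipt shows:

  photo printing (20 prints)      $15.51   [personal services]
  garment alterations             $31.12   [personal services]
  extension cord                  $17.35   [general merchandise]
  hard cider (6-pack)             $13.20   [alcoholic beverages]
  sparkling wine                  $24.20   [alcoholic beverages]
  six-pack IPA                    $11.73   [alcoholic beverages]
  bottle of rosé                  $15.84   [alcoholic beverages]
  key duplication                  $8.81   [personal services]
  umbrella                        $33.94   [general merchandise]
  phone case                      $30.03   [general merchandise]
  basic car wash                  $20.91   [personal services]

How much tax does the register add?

Photo printing (20 prints) $15.51: personal services → 3.5% + 0% county = 3.5% → $0.54285
Garment alterations $31.12: personal services → 3.5% + 0% county = 3.5% → $1.0892
Extension cord $17.35: general merchandise → 4% + 0.5% county = 4.5% → $0.78075
Hard cider (6-pack) $13.20: alcoholic beverages → 10% + 1.5% county = 11.5% → $1.518
Sparkling wine $24.20: alcoholic beverages → 10% + 1.5% county = 11.5% → $2.783
Six-pack IPA $11.73: alcoholic beverages → 10% + 1.5% county = 11.5% → $1.34895
Bottle of rosé $15.84: alcoholic beverages → 10% + 1.5% county = 11.5% → $1.8216
Key duplication $8.81: personal services → 3.5% + 0% county = 3.5% → $0.30835
Umbrella $33.94: general merchandise → 4% + 0.5% county = 4.5% → $1.5273
Phone case $30.03: general merchandise → 4% + 0.5% county = 4.5% → $1.35135
Basic car wash $20.91: personal services → 3.5% + 0% county = 3.5% → $0.73185
Unrounded tax sum = $13.8032 → $13.80

$13.80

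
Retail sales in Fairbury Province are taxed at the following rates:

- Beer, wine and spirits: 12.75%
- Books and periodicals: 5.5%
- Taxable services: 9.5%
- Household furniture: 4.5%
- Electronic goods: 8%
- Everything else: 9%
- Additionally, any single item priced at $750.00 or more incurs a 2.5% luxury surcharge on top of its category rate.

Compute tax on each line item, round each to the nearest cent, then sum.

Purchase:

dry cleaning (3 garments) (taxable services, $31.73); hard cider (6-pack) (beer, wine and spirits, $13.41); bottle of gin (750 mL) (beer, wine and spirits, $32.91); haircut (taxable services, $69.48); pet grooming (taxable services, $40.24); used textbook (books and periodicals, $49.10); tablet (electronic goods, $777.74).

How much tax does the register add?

Dry cleaning (3 garments) $31.73: taxable services → 9.5% → $3.01
Hard cider (6-pack) $13.41: beer, wine and spirits → 12.75% → $1.71
Bottle of gin (750 mL) $32.91: beer, wine and spirits → 12.75% → $4.20
Haircut $69.48: taxable services → 9.5% → $6.60
Pet grooming $40.24: taxable services → 9.5% → $3.82
Used textbook $49.10: books and periodicals → 5.5% → $2.70
Tablet $777.74: electronic goods → 8% + 2.5% surcharge = 10.5% → $81.66
Total tax = $3.01 + $1.71 + $4.20 + $6.60 + $3.82 + $2.70 + $81.66 = $103.70

$103.70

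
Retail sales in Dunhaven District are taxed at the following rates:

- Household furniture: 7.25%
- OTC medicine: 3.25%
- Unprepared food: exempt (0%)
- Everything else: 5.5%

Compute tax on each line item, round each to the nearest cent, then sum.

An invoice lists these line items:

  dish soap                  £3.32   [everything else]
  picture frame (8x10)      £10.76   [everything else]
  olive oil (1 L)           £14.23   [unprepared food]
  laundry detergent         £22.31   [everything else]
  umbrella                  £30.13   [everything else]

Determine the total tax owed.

Dish soap £3.32: everything else → 5.5% → £0.18
Picture frame (8x10) £10.76: everything else → 5.5% → £0.59
Olive oil (1 L) £14.23: unprepared food → 0% → £0.00
Laundry detergent £22.31: everything else → 5.5% → £1.23
Umbrella £30.13: everything else → 5.5% → £1.66
Total tax = £0.18 + £0.59 + £1.23 + £1.66 = £3.66

£3.66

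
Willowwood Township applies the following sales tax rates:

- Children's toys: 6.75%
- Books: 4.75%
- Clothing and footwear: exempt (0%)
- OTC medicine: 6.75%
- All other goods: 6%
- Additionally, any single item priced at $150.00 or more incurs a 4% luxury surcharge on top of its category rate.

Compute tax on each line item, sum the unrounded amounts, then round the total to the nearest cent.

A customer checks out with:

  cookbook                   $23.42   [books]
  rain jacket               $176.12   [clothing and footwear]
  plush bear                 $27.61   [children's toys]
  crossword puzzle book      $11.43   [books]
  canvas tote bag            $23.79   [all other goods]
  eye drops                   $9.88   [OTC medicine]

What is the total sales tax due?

$12.66

Cookbook $23.42: books → 4.75% → $1.11245
Rain jacket $176.12: clothing and footwear → 0% + 4% surcharge = 4% → $7.0448
Plush bear $27.61: children's toys → 6.75% → $1.863675
Crossword puzzle book $11.43: books → 4.75% → $0.542925
Canvas tote bag $23.79: all other goods → 6% → $1.4274
Eye drops $9.88: OTC medicine → 6.75% → $0.6669
Unrounded tax sum = $12.65815 → $12.66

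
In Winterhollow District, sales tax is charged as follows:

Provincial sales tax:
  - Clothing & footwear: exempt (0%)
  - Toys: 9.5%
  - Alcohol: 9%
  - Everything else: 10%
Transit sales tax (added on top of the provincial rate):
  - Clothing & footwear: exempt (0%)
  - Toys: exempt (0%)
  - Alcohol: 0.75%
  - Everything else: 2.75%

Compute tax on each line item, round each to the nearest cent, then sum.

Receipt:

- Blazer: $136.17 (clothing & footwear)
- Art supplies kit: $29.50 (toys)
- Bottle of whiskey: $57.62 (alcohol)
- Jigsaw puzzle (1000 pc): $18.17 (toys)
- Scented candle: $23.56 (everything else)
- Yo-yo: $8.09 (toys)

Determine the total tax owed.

Blazer $136.17: clothing & footwear → 0% + 0% transit = 0% → $0.00
Art supplies kit $29.50: toys → 9.5% + 0% transit = 9.5% → $2.80
Bottle of whiskey $57.62: alcohol → 9% + 0.75% transit = 9.75% → $5.62
Jigsaw puzzle (1000 pc) $18.17: toys → 9.5% + 0% transit = 9.5% → $1.73
Scented candle $23.56: everything else → 10% + 2.75% transit = 12.75% → $3.00
Yo-yo $8.09: toys → 9.5% + 0% transit = 9.5% → $0.77
Total tax = $2.80 + $5.62 + $1.73 + $3.00 + $0.77 = $13.92

$13.92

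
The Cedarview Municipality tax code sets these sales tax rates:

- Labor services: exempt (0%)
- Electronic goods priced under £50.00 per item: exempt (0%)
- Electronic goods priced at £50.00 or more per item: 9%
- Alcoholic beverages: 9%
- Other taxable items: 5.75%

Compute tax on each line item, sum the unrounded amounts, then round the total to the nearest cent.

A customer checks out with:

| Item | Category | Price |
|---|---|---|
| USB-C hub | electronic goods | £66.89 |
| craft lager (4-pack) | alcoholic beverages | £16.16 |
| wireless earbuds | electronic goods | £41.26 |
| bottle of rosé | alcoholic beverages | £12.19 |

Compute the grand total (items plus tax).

£145.07

USB-C hub £66.89: electronic goods, £50.00 or more → 9% → £6.0201
Craft lager (4-pack) £16.16: alcoholic beverages → 9% → £1.4544
Wireless earbuds £41.26: electronic goods, under £50.00 → 0% → £0.00
Bottle of rosé £12.19: alcoholic beverages → 9% → £1.0971
Subtotal = £136.50; unrounded tax = £8.5716 → £8.57; total due = £145.07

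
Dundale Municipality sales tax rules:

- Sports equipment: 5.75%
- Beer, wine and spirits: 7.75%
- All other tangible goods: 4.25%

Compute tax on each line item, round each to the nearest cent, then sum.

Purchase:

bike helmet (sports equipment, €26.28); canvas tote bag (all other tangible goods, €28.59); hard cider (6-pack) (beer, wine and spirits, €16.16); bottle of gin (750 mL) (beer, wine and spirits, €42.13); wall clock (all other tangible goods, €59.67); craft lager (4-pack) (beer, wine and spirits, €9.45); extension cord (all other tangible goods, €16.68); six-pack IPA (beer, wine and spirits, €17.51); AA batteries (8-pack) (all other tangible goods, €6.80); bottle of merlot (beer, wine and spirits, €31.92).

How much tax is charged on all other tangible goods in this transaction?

€4.76

Canvas tote bag €28.59: all other tangible goods → 4.25% → €1.22
Wall clock €59.67: all other tangible goods → 4.25% → €2.54
Extension cord €16.68: all other tangible goods → 4.25% → €0.71
AA batteries (8-pack) €6.80: all other tangible goods → 4.25% → €0.29
Tax on all other tangible goods = €1.22 + €2.54 + €0.71 + €0.29 = €4.76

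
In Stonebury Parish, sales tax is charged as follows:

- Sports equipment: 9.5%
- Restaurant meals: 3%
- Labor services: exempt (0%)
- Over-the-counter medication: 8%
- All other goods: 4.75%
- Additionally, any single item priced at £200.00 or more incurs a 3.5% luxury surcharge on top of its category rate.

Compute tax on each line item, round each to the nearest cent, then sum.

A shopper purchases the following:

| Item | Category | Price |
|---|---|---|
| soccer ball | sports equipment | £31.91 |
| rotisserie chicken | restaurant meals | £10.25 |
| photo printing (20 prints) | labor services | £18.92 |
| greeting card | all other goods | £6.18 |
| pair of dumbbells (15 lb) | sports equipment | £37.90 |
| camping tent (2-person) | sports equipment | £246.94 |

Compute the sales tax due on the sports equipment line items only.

£38.73

Soccer ball £31.91: sports equipment → 9.5% → £3.03
Pair of dumbbells (15 lb) £37.90: sports equipment → 9.5% → £3.60
Camping tent (2-person) £246.94: sports equipment → 9.5% + 3.5% surcharge = 13% → £32.10
Tax on sports equipment = £3.03 + £3.60 + £32.10 = £38.73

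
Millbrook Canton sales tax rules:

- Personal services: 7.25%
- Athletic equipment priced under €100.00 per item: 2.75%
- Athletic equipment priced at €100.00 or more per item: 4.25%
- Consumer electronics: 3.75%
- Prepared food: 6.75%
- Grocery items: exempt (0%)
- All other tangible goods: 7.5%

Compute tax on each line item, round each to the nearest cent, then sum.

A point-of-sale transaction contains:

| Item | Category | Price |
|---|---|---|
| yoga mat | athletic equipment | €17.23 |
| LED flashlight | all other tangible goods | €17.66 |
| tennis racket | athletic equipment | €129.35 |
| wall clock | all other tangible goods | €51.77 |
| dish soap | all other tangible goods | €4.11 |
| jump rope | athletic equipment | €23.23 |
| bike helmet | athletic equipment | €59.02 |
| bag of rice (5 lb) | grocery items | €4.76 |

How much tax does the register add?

€13.74

Yoga mat €17.23: athletic equipment, under €100.00 → 2.75% → €0.47
LED flashlight €17.66: all other tangible goods → 7.5% → €1.32
Tennis racket €129.35: athletic equipment, €100.00 or more → 4.25% → €5.50
Wall clock €51.77: all other tangible goods → 7.5% → €3.88
Dish soap €4.11: all other tangible goods → 7.5% → €0.31
Jump rope €23.23: athletic equipment, under €100.00 → 2.75% → €0.64
Bike helmet €59.02: athletic equipment, under €100.00 → 2.75% → €1.62
Bag of rice (5 lb) €4.76: grocery items → 0% → €0.00
Total tax = €0.47 + €1.32 + €5.50 + €3.88 + €0.31 + €0.64 + €1.62 = €13.74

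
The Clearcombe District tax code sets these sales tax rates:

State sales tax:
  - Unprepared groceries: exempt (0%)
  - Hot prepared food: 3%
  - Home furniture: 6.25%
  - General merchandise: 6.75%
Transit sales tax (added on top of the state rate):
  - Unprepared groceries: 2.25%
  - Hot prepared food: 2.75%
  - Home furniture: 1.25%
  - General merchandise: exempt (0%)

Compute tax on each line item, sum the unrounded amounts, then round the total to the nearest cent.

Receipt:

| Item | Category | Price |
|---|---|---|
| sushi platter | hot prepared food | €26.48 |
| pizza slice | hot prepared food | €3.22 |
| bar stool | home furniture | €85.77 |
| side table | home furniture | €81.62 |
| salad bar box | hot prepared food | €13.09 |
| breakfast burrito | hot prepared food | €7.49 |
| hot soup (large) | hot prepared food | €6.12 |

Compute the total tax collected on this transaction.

Sushi platter €26.48: hot prepared food → 3% + 2.75% transit = 5.75% → €1.5226
Pizza slice €3.22: hot prepared food → 3% + 2.75% transit = 5.75% → €0.18515
Bar stool €85.77: home furniture → 6.25% + 1.25% transit = 7.5% → €6.43275
Side table €81.62: home furniture → 6.25% + 1.25% transit = 7.5% → €6.1215
Salad bar box €13.09: hot prepared food → 3% + 2.75% transit = 5.75% → €0.752675
Breakfast burrito €7.49: hot prepared food → 3% + 2.75% transit = 5.75% → €0.430675
Hot soup (large) €6.12: hot prepared food → 3% + 2.75% transit = 5.75% → €0.3519
Unrounded tax sum = €15.79725 → €15.80

€15.80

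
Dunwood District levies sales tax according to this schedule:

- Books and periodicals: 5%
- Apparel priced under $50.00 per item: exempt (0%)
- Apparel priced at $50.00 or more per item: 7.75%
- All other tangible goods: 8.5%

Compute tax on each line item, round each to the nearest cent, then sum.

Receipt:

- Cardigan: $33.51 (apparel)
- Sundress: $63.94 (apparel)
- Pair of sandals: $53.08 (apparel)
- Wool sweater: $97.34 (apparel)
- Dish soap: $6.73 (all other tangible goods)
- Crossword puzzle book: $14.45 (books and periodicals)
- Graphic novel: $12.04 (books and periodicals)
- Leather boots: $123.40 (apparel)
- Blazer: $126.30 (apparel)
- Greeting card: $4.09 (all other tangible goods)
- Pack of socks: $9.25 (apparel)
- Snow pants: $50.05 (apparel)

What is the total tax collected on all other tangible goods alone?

Dish soap $6.73: all other tangible goods → 8.5% → $0.57
Greeting card $4.09: all other tangible goods → 8.5% → $0.35
Tax on all other tangible goods = $0.57 + $0.35 = $0.92

$0.92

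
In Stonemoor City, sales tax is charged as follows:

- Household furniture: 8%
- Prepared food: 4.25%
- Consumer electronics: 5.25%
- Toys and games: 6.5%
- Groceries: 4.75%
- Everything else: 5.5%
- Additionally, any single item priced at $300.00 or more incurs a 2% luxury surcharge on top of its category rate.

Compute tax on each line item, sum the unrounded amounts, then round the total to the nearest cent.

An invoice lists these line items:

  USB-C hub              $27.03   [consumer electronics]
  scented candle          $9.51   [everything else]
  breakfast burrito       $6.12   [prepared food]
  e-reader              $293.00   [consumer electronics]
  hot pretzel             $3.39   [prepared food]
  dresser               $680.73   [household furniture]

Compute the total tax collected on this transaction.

USB-C hub $27.03: consumer electronics → 5.25% → $1.419075
Scented candle $9.51: everything else → 5.5% → $0.52305
Breakfast burrito $6.12: prepared food → 4.25% → $0.2601
E-reader $293.00: consumer electronics → 5.25% → $15.3825
Hot pretzel $3.39: prepared food → 4.25% → $0.144075
Dresser $680.73: household furniture → 8% + 2% surcharge = 10% → $68.073
Unrounded tax sum = $85.8018 → $85.80

$85.80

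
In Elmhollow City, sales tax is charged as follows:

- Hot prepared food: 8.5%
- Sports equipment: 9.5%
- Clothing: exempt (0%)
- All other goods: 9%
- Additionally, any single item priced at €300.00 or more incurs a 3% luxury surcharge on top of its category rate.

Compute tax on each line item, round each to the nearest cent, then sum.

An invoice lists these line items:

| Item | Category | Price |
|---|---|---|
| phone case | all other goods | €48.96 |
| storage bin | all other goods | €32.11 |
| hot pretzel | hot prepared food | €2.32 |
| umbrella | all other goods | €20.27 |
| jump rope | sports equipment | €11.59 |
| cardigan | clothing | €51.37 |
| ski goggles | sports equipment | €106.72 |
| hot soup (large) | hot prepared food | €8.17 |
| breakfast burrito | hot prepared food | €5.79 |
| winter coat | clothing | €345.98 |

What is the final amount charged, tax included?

€665.40

Phone case €48.96: all other goods → 9% → €4.41
Storage bin €32.11: all other goods → 9% → €2.89
Hot pretzel €2.32: hot prepared food → 8.5% → €0.20
Umbrella €20.27: all other goods → 9% → €1.82
Jump rope €11.59: sports equipment → 9.5% → €1.10
Cardigan €51.37: clothing → 0% → €0.00
Ski goggles €106.72: sports equipment → 9.5% → €10.14
Hot soup (large) €8.17: hot prepared food → 8.5% → €0.69
Breakfast burrito €5.79: hot prepared food → 8.5% → €0.49
Winter coat €345.98: clothing → 0% + 3% surcharge = 3% → €10.38
Subtotal = €633.28; tax = €32.12; total due = €665.40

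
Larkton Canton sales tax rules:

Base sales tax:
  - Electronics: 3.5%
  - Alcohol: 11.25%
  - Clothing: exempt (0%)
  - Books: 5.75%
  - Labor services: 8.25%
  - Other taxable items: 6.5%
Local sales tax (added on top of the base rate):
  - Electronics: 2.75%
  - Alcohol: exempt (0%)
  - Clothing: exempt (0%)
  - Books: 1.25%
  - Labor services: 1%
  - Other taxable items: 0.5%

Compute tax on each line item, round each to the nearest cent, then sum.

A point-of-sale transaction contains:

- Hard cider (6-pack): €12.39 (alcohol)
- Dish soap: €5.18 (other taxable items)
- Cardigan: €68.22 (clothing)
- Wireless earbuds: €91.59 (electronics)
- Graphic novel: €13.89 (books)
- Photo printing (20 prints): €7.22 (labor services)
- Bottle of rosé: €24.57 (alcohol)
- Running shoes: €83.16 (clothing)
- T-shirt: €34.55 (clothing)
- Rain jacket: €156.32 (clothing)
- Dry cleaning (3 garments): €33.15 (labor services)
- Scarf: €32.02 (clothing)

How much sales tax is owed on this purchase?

€14.94

Hard cider (6-pack) €12.39: alcohol → 11.25% + 0% local = 11.25% → €1.39
Dish soap €5.18: other taxable items → 6.5% + 0.5% local = 7% → €0.36
Cardigan €68.22: clothing → 0% + 0% local = 0% → €0.00
Wireless earbuds €91.59: electronics → 3.5% + 2.75% local = 6.25% → €5.72
Graphic novel €13.89: books → 5.75% + 1.25% local = 7% → €0.97
Photo printing (20 prints) €7.22: labor services → 8.25% + 1% local = 9.25% → €0.67
Bottle of rosé €24.57: alcohol → 11.25% + 0% local = 11.25% → €2.76
Running shoes €83.16: clothing → 0% + 0% local = 0% → €0.00
T-shirt €34.55: clothing → 0% + 0% local = 0% → €0.00
Rain jacket €156.32: clothing → 0% + 0% local = 0% → €0.00
Dry cleaning (3 garments) €33.15: labor services → 8.25% + 1% local = 9.25% → €3.07
Scarf €32.02: clothing → 0% + 0% local = 0% → €0.00
Total tax = €1.39 + €0.36 + €5.72 + €0.97 + €0.67 + €2.76 + €3.07 = €14.94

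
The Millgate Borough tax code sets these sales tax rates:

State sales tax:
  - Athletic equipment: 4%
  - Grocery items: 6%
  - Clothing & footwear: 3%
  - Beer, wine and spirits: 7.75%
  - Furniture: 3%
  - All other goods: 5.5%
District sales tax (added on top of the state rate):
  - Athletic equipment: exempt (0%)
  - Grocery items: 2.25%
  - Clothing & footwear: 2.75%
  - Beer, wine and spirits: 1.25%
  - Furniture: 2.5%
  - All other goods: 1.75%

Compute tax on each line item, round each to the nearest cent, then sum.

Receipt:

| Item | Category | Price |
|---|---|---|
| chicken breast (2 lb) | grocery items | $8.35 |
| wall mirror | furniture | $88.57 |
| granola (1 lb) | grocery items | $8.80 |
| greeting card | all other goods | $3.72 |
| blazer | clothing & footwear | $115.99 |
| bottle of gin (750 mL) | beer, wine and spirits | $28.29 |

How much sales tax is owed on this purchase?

Chicken breast (2 lb) $8.35: grocery items → 6% + 2.25% district = 8.25% → $0.69
Wall mirror $88.57: furniture → 3% + 2.5% district = 5.5% → $4.87
Granola (1 lb) $8.80: grocery items → 6% + 2.25% district = 8.25% → $0.73
Greeting card $3.72: all other goods → 5.5% + 1.75% district = 7.25% → $0.27
Blazer $115.99: clothing & footwear → 3% + 2.75% district = 5.75% → $6.67
Bottle of gin (750 mL) $28.29: beer, wine and spirits → 7.75% + 1.25% district = 9% → $2.55
Total tax = $0.69 + $4.87 + $0.73 + $0.27 + $6.67 + $2.55 = $15.78

$15.78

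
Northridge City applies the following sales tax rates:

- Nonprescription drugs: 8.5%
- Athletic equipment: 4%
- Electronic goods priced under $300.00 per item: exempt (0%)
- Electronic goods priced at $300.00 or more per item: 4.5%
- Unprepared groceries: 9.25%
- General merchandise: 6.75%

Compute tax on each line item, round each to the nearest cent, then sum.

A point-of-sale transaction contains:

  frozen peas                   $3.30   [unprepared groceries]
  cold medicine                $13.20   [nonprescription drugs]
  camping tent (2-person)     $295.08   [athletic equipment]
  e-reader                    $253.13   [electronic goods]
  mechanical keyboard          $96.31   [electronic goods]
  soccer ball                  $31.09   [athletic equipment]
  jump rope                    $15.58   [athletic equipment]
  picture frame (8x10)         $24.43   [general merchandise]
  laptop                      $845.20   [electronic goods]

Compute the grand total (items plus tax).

Frozen peas $3.30: unprepared groceries → 9.25% → $0.31
Cold medicine $13.20: nonprescription drugs → 8.5% → $1.12
Camping tent (2-person) $295.08: athletic equipment → 4% → $11.80
E-reader $253.13: electronic goods, under $300.00 → 0% → $0.00
Mechanical keyboard $96.31: electronic goods, under $300.00 → 0% → $0.00
Soccer ball $31.09: athletic equipment → 4% → $1.24
Jump rope $15.58: athletic equipment → 4% → $0.62
Picture frame (8x10) $24.43: general merchandise → 6.75% → $1.65
Laptop $845.20: electronic goods, $300.00 or more → 4.5% → $38.03
Subtotal = $1577.32; tax = $54.77; total due = $1632.09

$1632.09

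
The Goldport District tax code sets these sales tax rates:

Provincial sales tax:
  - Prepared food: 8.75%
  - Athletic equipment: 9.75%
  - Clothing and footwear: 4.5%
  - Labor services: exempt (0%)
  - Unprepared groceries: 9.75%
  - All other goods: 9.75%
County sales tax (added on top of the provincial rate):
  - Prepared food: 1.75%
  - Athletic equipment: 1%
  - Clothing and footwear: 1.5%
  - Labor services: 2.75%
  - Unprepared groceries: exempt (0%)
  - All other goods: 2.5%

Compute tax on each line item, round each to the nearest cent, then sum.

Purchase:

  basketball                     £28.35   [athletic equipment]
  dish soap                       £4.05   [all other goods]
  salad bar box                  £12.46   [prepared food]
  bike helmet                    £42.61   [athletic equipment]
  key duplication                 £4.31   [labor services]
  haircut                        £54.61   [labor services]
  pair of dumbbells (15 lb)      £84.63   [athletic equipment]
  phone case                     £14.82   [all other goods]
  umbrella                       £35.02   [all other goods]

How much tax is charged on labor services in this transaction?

£1.62

Key duplication £4.31: labor services → 0% + 2.75% county = 2.75% → £0.12
Haircut £54.61: labor services → 0% + 2.75% county = 2.75% → £1.50
Tax on labor services = £0.12 + £1.50 = £1.62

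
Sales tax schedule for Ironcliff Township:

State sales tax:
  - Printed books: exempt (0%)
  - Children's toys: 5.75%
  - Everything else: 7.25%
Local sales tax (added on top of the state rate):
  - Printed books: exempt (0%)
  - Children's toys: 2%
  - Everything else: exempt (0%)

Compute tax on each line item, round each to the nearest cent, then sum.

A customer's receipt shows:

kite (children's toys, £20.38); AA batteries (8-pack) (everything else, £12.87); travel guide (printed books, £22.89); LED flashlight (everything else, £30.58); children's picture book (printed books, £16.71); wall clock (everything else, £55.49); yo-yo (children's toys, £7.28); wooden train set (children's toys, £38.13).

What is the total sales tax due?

Kite £20.38: children's toys → 5.75% + 2% local = 7.75% → £1.58
AA batteries (8-pack) £12.87: everything else → 7.25% + 0% local = 7.25% → £0.93
Travel guide £22.89: printed books → 0% + 0% local = 0% → £0.00
LED flashlight £30.58: everything else → 7.25% + 0% local = 7.25% → £2.22
Children's picture book £16.71: printed books → 0% + 0% local = 0% → £0.00
Wall clock £55.49: everything else → 7.25% + 0% local = 7.25% → £4.02
Yo-yo £7.28: children's toys → 5.75% + 2% local = 7.75% → £0.56
Wooden train set £38.13: children's toys → 5.75% + 2% local = 7.75% → £2.96
Total tax = £1.58 + £0.93 + £2.22 + £4.02 + £0.56 + £2.96 = £12.27

£12.27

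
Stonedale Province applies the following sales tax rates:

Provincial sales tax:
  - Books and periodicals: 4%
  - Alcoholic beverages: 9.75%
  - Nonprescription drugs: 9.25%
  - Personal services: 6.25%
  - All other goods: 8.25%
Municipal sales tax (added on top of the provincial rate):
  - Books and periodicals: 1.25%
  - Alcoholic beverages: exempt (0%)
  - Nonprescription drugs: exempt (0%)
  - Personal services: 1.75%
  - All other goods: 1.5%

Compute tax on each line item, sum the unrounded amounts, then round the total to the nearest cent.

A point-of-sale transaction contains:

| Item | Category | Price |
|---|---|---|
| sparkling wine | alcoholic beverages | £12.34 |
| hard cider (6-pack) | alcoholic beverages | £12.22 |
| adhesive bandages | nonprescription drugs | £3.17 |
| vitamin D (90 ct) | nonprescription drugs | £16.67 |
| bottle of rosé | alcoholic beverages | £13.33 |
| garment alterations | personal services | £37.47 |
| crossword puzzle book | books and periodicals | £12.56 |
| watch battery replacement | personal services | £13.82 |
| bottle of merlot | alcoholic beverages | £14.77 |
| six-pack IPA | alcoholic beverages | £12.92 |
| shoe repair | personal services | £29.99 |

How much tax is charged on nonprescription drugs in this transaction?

£1.84

Adhesive bandages £3.17: nonprescription drugs → 9.25% + 0% municipal = 9.25% → £0.293225
Vitamin D (90 ct) £16.67: nonprescription drugs → 9.25% + 0% municipal = 9.25% → £1.541975
Tax on nonprescription drugs: unrounded sum = £1.8352 → £1.84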